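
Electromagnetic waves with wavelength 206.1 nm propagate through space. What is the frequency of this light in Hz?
1.4546e+15 Hz

Using the wave equation: c = fλ

Solving for frequency:
f = c/λ = (3×10⁸ m/s) / (206.1×10⁻⁹ m)
f = 1.4546e+15 Hz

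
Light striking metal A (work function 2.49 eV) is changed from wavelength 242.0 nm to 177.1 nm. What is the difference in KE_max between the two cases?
1.8775 eV

Using Einstein's equation: KE_max = hc/λ - φ

For λ₁ = 242.0 nm:
KE₁ = hc/λ₁ - φ = 5.1233 - 2.49 = 2.6333 eV

For λ₂ = 177.1 nm:
KE₂ = hc/λ₂ - φ = 7.0008 - 2.49 = 4.5108 eV

Change in KE:
ΔKE = KE₂ - KE₁ = 4.5108 - 2.6333 = 1.8775 eV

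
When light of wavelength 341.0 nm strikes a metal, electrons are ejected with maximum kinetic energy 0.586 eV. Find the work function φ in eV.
3.05 eV

From Einstein's photoelectric equation: KE_max = hf - φ = hc/λ - φ

Rearranging for φ:
φ = hc/λ - KE_max

Calculate photon energy:
E_photon = hc/λ = 3.6359 eV

Therefore:
φ = 3.6359 - 0.586 = 3.05 eV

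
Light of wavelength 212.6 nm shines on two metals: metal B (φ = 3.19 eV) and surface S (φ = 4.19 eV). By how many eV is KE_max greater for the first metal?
1.0000 eV

Using KE_max = hc/λ - φ for each metal:

Photon energy: E = hc/λ = 5.8318 eV

For metal B (φ₁ = 3.19 eV):
KE₁ = E - φ₁ = 5.8318 - 3.19 = 2.6418 eV

For surface S (φ₂ = 4.19 eV):
KE₂ = E - φ₂ = 5.8318 - 4.19 = 1.6418 eV

Difference:
ΔKE = KE₁ - KE₂ = 2.6418 - 1.6418 = 1.0000 eV

Note: The difference equals the difference in work functions: 4.19 - 3.19 = 1.00 eV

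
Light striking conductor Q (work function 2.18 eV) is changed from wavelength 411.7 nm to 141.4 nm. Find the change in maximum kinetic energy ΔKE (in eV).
5.7568 eV

Using Einstein's equation: KE_max = hc/λ - φ

For λ₁ = 411.7 nm:
KE₁ = hc/λ₁ - φ = 3.0115 - 2.18 = 0.8315 eV

For λ₂ = 141.4 nm:
KE₂ = hc/λ₂ - φ = 8.7683 - 2.18 = 6.5883 eV

Change in KE:
ΔKE = KE₂ - KE₁ = 6.5883 - 0.8315 = 5.7568 eV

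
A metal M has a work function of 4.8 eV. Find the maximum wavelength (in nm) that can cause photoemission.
258.30 nm

The threshold wavelength is when the photon energy equals the work function:
hc/λ₀ = φ

Solving for λ₀:
λ₀ = hc/φ = (6.626×10⁻³⁴ J·s)(3×10⁸ m/s) / (4.8 eV × 1.602×10⁻¹⁹ J/eV)
λ₀ = 258.30 nm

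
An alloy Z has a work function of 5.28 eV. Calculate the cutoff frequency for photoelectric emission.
1.2767e+15 Hz

The threshold frequency is when the photon energy equals the work function:
hf₀ = φ

Solving for f₀:
f₀ = φ/h = (5.28 eV × 1.602×10⁻¹⁹ J/eV) / (6.626×10⁻³⁴ J·s)
f₀ = 1.2767e+15 Hz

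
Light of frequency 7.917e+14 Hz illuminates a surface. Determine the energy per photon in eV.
3.2742 eV

Using E = hf:

E = hf = (6.626×10⁻³⁴ J·s)(7.917e+14 Hz)
E = 3.2742 eV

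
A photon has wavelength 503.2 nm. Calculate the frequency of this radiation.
5.9577e+14 Hz

Using the wave equation: c = fλ

Solving for frequency:
f = c/λ = (3×10⁸ m/s) / (503.2×10⁻⁹ m)
f = 5.9577e+14 Hz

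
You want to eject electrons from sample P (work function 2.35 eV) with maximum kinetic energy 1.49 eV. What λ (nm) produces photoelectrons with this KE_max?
322.88 nm

From Einstein's equation: KE_max = hc/λ - φ

Rearranging for λ:
hc/λ = KE_max + φ
λ = hc/(KE_max + φ)

Required photon energy:
E_photon = KE_max + φ = 1.49 + 2.35 = 3.84 eV

Required wavelength:
λ = hc/E_photon = (6.626×10⁻³⁴)(3×10⁸) / (3.84 × 1.602×10⁻¹⁹)
λ = 322.88 nm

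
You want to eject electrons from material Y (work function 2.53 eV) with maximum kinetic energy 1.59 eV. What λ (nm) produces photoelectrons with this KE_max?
300.93 nm

From Einstein's equation: KE_max = hc/λ - φ

Rearranging for λ:
hc/λ = KE_max + φ
λ = hc/(KE_max + φ)

Required photon energy:
E_photon = KE_max + φ = 1.59 + 2.53 = 4.12 eV

Required wavelength:
λ = hc/E_photon = (6.626×10⁻³⁴)(3×10⁸) / (4.12 × 1.602×10⁻¹⁹)
λ = 300.93 nm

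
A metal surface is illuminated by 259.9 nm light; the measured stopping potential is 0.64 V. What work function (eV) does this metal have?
4.13 eV

The stopping potential gives the maximum kinetic energy: KE_max = eV_s = 0.64 eV

From Einstein's photoelectric equation: KE_max = hc/λ - φ
Rearranging: φ = hc/λ - KE_max

Calculate photon energy:
E_photon = hc/λ = (6.626×10⁻³⁴ J·s)(3×10⁸ m/s) / (259.9×10⁻⁹ m) = 4.7705 eV

Therefore:
φ = 4.7705 - 0.64 = 4.13 eV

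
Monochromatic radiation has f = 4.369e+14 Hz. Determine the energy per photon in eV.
1.8069 eV

Using E = hf:

E = hf = (6.626×10⁻³⁴ J·s)(4.369e+14 Hz)
E = 1.8069 eV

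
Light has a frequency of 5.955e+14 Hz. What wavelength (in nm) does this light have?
503.43 nm

Using the wave equation: c = fλ

Solving for wavelength:
λ = c/f = (3×10⁸ m/s) / (5.955e+14 Hz)
λ = 503.43 nm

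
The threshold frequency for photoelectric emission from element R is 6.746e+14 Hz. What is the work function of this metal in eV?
2.79 eV

At the threshold frequency, photon energy equals work function:
φ = hf₀

Calculating:
φ = (6.626×10⁻³⁴ J·s)(6.746e+14 Hz)
φ = 2.79 eV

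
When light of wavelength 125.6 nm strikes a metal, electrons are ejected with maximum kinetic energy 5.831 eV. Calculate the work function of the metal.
4.04 eV

From Einstein's photoelectric equation: KE_max = hf - φ = hc/λ - φ

Rearranging for φ:
φ = hc/λ - KE_max

Calculate photon energy:
E_photon = hc/λ = 9.8714 eV

Therefore:
φ = 9.8714 - 5.831 = 4.04 eV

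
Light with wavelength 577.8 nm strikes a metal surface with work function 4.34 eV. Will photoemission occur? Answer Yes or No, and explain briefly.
No

For photoemission, the photon energy must exceed the work function.

Photon energy: E = hc/λ = 2.1458 eV
Work function: φ = 4.34 eV

Since E_photon (2.1458 eV) < φ (4.34 eV), photoemission will NOT occur.
The threshold wavelength is λ₀ = hc/φ = 285.7 nm.
Since 577.8 nm > 285.7 nm, the photons lack sufficient energy.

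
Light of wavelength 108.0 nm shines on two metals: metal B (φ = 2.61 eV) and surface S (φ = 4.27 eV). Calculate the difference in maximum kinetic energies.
1.6600 eV

Using KE_max = hc/λ - φ for each metal:

Photon energy: E = hc/λ = 11.4800 eV

For metal B (φ₁ = 2.61 eV):
KE₁ = E - φ₁ = 11.4800 - 2.61 = 8.8700 eV

For surface S (φ₂ = 4.27 eV):
KE₂ = E - φ₂ = 11.4800 - 4.27 = 7.2100 eV

Difference:
ΔKE = KE₁ - KE₂ = 8.8700 - 7.2100 = 1.6600 eV

Note: The difference equals the difference in work functions: 4.27 - 2.61 = 1.66 eV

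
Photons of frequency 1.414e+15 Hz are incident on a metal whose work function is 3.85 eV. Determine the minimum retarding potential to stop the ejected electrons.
1.9978 V

The stopping potential V_s satisfies: eV_s = KE_max

First, find KE_max using Einstein's equation:
E_photon = hf = (6.626×10⁻³⁴ J·s)(1.414e+15 Hz) = 5.8478 eV
KE_max = E_photon - φ = 5.8478 - 3.85 = 1.9978 eV

Since eV_s = KE_max:
V_s = KE_max/e = 1.9978 V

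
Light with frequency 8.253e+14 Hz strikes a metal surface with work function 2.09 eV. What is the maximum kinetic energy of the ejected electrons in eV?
1.3232 eV

Using Einstein's photoelectric equation: KE_max = hf - φ

First, calculate the photon energy:
E_photon = hf = (6.626×10⁻³⁴ J·s)(8.253e+14 Hz)
E_photon = 3.4132 eV

Then, the maximum kinetic energy:
KE_max = E_photon - φ = 3.4132 eV - 2.09 eV = 1.3232 eV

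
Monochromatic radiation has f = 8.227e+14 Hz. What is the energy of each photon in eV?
3.4024 eV

Using E = hf:

E = hf = (6.626×10⁻³⁴ J·s)(8.227e+14 Hz)
E = 3.4024 eV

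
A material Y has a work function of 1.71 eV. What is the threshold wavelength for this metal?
725.05 nm

The threshold wavelength is when the photon energy equals the work function:
hc/λ₀ = φ

Solving for λ₀:
λ₀ = hc/φ = (6.626×10⁻³⁴ J·s)(3×10⁸ m/s) / (1.71 eV × 1.602×10⁻¹⁹ J/eV)
λ₀ = 725.05 nm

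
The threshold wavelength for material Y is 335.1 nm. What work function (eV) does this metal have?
3.70 eV

At the threshold wavelength, photon energy equals work function:
φ = hc/λ₀

Calculating:
φ = (6.626×10⁻³⁴ J·s)(3×10⁸ m/s) / (335.1×10⁻⁹ m)
φ = 3.70 eV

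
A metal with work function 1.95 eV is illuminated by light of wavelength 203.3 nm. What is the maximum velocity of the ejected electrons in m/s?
1.2080e+06 m/s

First, find the maximum kinetic energy:
E_photon = hc/λ = 6.0986 eV
KE_max = E_photon - φ = 6.0986 - 1.95 = 4.1486 eV

Convert to Joules: KE_max = 4.1486 × 1.602×10⁻¹⁹ J = 6.6468e-19 J

Then use KE = ½mv² to find velocity:
v = √(2·KE/m) = √(2 × 6.6468e-19 J / 9.109e-31 kg)
v = 1.2080e+06 m/s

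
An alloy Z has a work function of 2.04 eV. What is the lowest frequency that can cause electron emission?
4.9327e+14 Hz

The threshold frequency is when the photon energy equals the work function:
hf₀ = φ

Solving for f₀:
f₀ = φ/h = (2.04 eV × 1.602×10⁻¹⁹ J/eV) / (6.626×10⁻³⁴ J·s)
f₀ = 4.9327e+14 Hz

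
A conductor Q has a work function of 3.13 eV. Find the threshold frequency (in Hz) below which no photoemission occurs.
7.5683e+14 Hz

The threshold frequency is when the photon energy equals the work function:
hf₀ = φ

Solving for f₀:
f₀ = φ/h = (3.13 eV × 1.602×10⁻¹⁹ J/eV) / (6.626×10⁻³⁴ J·s)
f₀ = 7.5683e+14 Hz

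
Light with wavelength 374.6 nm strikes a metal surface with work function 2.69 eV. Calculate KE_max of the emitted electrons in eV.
0.6198 eV

Using Einstein's photoelectric equation: KE_max = hf - φ = hc/λ - φ

First, calculate the photon energy:
E_photon = hc/λ = (6.626×10⁻³⁴ J·s)(3×10⁸ m/s) / (374.6×10⁻⁹ m)
E_photon = 3.3098 eV

Then, the maximum kinetic energy:
KE_max = E_photon - φ = 3.3098 eV - 2.69 eV = 0.6198 eV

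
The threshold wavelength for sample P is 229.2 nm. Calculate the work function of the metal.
5.41 eV

At the threshold wavelength, photon energy equals work function:
φ = hc/λ₀

Calculating:
φ = (6.626×10⁻³⁴ J·s)(3×10⁸ m/s) / (229.2×10⁻⁹ m)
φ = 5.41 eV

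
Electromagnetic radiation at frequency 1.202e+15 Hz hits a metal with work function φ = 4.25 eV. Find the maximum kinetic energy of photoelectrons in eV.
0.7211 eV

Using Einstein's photoelectric equation: KE_max = hf - φ

First, calculate the photon energy:
E_photon = hf = (6.626×10⁻³⁴ J·s)(1.202e+15 Hz)
E_photon = 4.9711 eV

Then, the maximum kinetic energy:
KE_max = E_photon - φ = 4.9711 eV - 4.25 eV = 0.7211 eV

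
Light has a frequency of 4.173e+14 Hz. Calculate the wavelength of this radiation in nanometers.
718.41 nm

Using the wave equation: c = fλ

Solving for wavelength:
λ = c/f = (3×10⁸ m/s) / (4.173e+14 Hz)
λ = 718.41 nm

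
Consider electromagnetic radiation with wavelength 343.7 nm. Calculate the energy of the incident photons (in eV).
3.6073 eV

Using E = hf = hc/λ:

E = hc/λ = (6.626×10⁻³⁴ J·s)(3×10⁸ m/s) / (343.7×10⁻⁹ m)
E = 3.6073 eV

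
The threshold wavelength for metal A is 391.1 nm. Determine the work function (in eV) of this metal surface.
3.17 eV

At the threshold wavelength, photon energy equals work function:
φ = hc/λ₀

Calculating:
φ = (6.626×10⁻³⁴ J·s)(3×10⁸ m/s) / (391.1×10⁻⁹ m)
φ = 3.17 eV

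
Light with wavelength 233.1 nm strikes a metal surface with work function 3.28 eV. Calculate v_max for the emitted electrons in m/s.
8.4689e+05 m/s

First, find the maximum kinetic energy:
E_photon = hc/λ = 5.3189 eV
KE_max = E_photon - φ = 5.3189 - 3.28 = 2.0389 eV

Convert to Joules: KE_max = 2.0389 × 1.602×10⁻¹⁹ J = 3.2667e-19 J

Then use KE = ½mv² to find velocity:
v = √(2·KE/m) = √(2 × 3.2667e-19 J / 9.109e-31 kg)
v = 8.4689e+05 m/s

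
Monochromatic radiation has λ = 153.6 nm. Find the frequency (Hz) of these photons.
1.9518e+15 Hz

Using the wave equation: c = fλ

Solving for frequency:
f = c/λ = (3×10⁸ m/s) / (153.6×10⁻⁹ m)
f = 1.9518e+15 Hz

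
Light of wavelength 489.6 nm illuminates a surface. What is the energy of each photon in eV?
2.5324 eV

Using E = hf = hc/λ:

E = hc/λ = (6.626×10⁻³⁴ J·s)(3×10⁸ m/s) / (489.6×10⁻⁹ m)
E = 2.5324 eV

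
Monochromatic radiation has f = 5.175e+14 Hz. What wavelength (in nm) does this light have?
579.31 nm

Using the wave equation: c = fλ

Solving for wavelength:
λ = c/f = (3×10⁸ m/s) / (5.175e+14 Hz)
λ = 579.31 nm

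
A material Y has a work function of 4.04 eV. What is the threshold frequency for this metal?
9.7687e+14 Hz

The threshold frequency is when the photon energy equals the work function:
hf₀ = φ

Solving for f₀:
f₀ = φ/h = (4.04 eV × 1.602×10⁻¹⁹ J/eV) / (6.626×10⁻³⁴ J·s)
f₀ = 9.7687e+14 Hz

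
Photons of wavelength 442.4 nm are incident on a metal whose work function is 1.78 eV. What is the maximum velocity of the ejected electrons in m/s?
5.9974e+05 m/s

First, find the maximum kinetic energy:
E_photon = hc/λ = 2.8025 eV
KE_max = E_photon - φ = 2.8025 - 1.78 = 1.0225 eV

Convert to Joules: KE_max = 1.0225 × 1.602×10⁻¹⁹ J = 1.6383e-19 J

Then use KE = ½mv² to find velocity:
v = √(2·KE/m) = √(2 × 1.6383e-19 J / 9.109e-31 kg)
v = 5.9974e+05 m/s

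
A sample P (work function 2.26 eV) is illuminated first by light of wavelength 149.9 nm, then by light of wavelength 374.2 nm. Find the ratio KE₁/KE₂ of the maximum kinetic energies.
5.7069

Using Einstein's equation: KE_max = hc/λ - φ

For λ₁ = 149.9 nm:
E₁ = hc/λ₁ = 8.2711 eV
KE₁ = E₁ - φ = 8.2711 - 2.26 = 6.0111 eV

For λ₂ = 374.2 nm:
E₂ = hc/λ₂ = 3.3133 eV
KE₂ = E₂ - φ = 3.3133 - 2.26 = 1.0533 eV

Ratio: KE₁/KE₂ = 6.0111/1.0533 = 5.7069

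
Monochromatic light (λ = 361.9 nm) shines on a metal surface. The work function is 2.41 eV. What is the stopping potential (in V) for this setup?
1.0159 V

The stopping potential V_s satisfies: eV_s = KE_max

First, find KE_max using Einstein's equation:
E_photon = hc/λ = 3.4259 eV
KE_max = E_photon - φ = 3.4259 - 2.41 = 1.0159 eV

Since eV_s = KE_max:
V_s = KE_max/e = 1.0159 V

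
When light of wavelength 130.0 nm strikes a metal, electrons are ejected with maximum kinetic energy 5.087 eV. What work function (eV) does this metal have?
4.45 eV

From Einstein's photoelectric equation: KE_max = hf - φ = hc/λ - φ

Rearranging for φ:
φ = hc/λ - KE_max

Calculate photon energy:
E_photon = hc/λ = 9.5372 eV

Therefore:
φ = 9.5372 - 5.087 = 4.45 eV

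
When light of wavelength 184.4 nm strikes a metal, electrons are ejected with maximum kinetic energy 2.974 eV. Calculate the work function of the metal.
3.75 eV

From Einstein's photoelectric equation: KE_max = hf - φ = hc/λ - φ

Rearranging for φ:
φ = hc/λ - KE_max

Calculate photon energy:
E_photon = hc/λ = 6.7237 eV

Therefore:
φ = 6.7237 - 2.974 = 3.75 eV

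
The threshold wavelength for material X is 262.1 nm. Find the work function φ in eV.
4.73 eV

At the threshold wavelength, photon energy equals work function:
φ = hc/λ₀

Calculating:
φ = (6.626×10⁻³⁴ J·s)(3×10⁸ m/s) / (262.1×10⁻⁹ m)
φ = 4.73 eV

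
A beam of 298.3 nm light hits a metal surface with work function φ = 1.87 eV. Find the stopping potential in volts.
2.2864 V

The stopping potential V_s satisfies: eV_s = KE_max

First, find KE_max using Einstein's equation:
E_photon = hc/λ = 4.1564 eV
KE_max = E_photon - φ = 4.1564 - 1.87 = 2.2864 eV

Since eV_s = KE_max:
V_s = KE_max/e = 2.2864 V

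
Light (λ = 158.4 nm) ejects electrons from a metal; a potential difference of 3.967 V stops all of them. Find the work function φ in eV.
3.86 eV

The stopping potential gives the maximum kinetic energy: KE_max = eV_s = 3.967 eV

From Einstein's photoelectric equation: KE_max = hc/λ - φ
Rearranging: φ = hc/λ - KE_max

Calculate photon energy:
E_photon = hc/λ = (6.626×10⁻³⁴ J·s)(3×10⁸ m/s) / (158.4×10⁻⁹ m) = 7.8273 eV

Therefore:
φ = 7.8273 - 3.967 = 3.86 eV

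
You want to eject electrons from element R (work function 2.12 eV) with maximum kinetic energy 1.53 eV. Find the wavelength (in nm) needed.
339.68 nm

From Einstein's equation: KE_max = hc/λ - φ

Rearranging for λ:
hc/λ = KE_max + φ
λ = hc/(KE_max + φ)

Required photon energy:
E_photon = KE_max + φ = 1.53 + 2.12 = 3.65 eV

Required wavelength:
λ = hc/E_photon = (6.626×10⁻³⁴)(3×10⁸) / (3.65 × 1.602×10⁻¹⁹)
λ = 339.68 nm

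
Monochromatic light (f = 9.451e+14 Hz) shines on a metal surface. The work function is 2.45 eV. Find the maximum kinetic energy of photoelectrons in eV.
1.4586 eV

Using Einstein's photoelectric equation: KE_max = hf - φ

First, calculate the photon energy:
E_photon = hf = (6.626×10⁻³⁴ J·s)(9.451e+14 Hz)
E_photon = 3.9086 eV

Then, the maximum kinetic energy:
KE_max = E_photon - φ = 3.9086 eV - 2.45 eV = 1.4586 eV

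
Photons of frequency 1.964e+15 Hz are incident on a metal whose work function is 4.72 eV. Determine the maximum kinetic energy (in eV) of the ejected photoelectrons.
3.4025 eV

Using Einstein's photoelectric equation: KE_max = hf - φ

First, calculate the photon energy:
E_photon = hf = (6.626×10⁻³⁴ J·s)(1.964e+15 Hz)
E_photon = 8.1225 eV

Then, the maximum kinetic energy:
KE_max = E_photon - φ = 8.1225 eV - 4.72 eV = 3.4025 eV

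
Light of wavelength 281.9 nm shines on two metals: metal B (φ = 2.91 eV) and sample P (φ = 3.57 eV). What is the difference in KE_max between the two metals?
0.6600 eV

Using KE_max = hc/λ - φ for each metal:

Photon energy: E = hc/λ = 4.3982 eV

For metal B (φ₁ = 2.91 eV):
KE₁ = E - φ₁ = 4.3982 - 2.91 = 1.4882 eV

For sample P (φ₂ = 3.57 eV):
KE₂ = E - φ₂ = 4.3982 - 3.57 = 0.8282 eV

Difference:
ΔKE = KE₁ - KE₂ = 1.4882 - 0.8282 = 0.6600 eV

Note: The difference equals the difference in work functions: 3.57 - 2.91 = 0.66 eV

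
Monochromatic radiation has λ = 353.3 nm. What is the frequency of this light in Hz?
8.4855e+14 Hz

Using the wave equation: c = fλ

Solving for frequency:
f = c/λ = (3×10⁸ m/s) / (353.3×10⁻⁹ m)
f = 8.4855e+14 Hz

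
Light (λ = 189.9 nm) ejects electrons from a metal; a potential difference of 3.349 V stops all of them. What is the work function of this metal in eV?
3.18 eV

The stopping potential gives the maximum kinetic energy: KE_max = eV_s = 3.349 eV

From Einstein's photoelectric equation: KE_max = hc/λ - φ
Rearranging: φ = hc/λ - KE_max

Calculate photon energy:
E_photon = hc/λ = (6.626×10⁻³⁴ J·s)(3×10⁸ m/s) / (189.9×10⁻⁹ m) = 6.5289 eV

Therefore:
φ = 6.5289 - 3.349 = 3.18 eV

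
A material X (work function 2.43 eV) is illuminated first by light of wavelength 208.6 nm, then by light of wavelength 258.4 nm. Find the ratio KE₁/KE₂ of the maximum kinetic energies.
1.4837

Using Einstein's equation: KE_max = hc/λ - φ

For λ₁ = 208.6 nm:
E₁ = hc/λ₁ = 5.9436 eV
KE₁ = E₁ - φ = 5.9436 - 2.43 = 3.5136 eV

For λ₂ = 258.4 nm:
E₂ = hc/λ₂ = 4.7982 eV
KE₂ = E₂ - φ = 4.7982 - 2.43 = 2.3682 eV

Ratio: KE₁/KE₂ = 3.5136/2.3682 = 1.4837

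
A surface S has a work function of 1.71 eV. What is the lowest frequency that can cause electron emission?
4.1348e+14 Hz

The threshold frequency is when the photon energy equals the work function:
hf₀ = φ

Solving for f₀:
f₀ = φ/h = (1.71 eV × 1.602×10⁻¹⁹ J/eV) / (6.626×10⁻³⁴ J·s)
f₀ = 4.1348e+14 Hz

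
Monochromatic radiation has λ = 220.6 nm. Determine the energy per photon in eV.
5.6203 eV

Using E = hf = hc/λ:

E = hc/λ = (6.626×10⁻³⁴ J·s)(3×10⁸ m/s) / (220.6×10⁻⁹ m)
E = 5.6203 eV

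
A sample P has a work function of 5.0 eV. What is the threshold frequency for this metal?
1.2090e+15 Hz

The threshold frequency is when the photon energy equals the work function:
hf₀ = φ

Solving for f₀:
f₀ = φ/h = (5.0 eV × 1.602×10⁻¹⁹ J/eV) / (6.626×10⁻³⁴ J·s)
f₀ = 1.2090e+15 Hz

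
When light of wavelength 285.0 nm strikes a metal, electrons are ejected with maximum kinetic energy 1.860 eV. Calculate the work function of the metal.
2.49 eV

From Einstein's photoelectric equation: KE_max = hf - φ = hc/λ - φ

Rearranging for φ:
φ = hc/λ - KE_max

Calculate photon energy:
E_photon = hc/λ = 4.3503 eV

Therefore:
φ = 4.3503 - 1.860 = 2.49 eV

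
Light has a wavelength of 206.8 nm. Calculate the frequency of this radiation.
1.4497e+15 Hz

Using the wave equation: c = fλ

Solving for frequency:
f = c/λ = (3×10⁸ m/s) / (206.8×10⁻⁹ m)
f = 1.4497e+15 Hz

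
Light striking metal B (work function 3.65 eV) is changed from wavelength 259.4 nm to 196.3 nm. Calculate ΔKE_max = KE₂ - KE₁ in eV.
1.5364 eV

Using Einstein's equation: KE_max = hc/λ - φ

For λ₁ = 259.4 nm:
KE₁ = hc/λ₁ - φ = 4.7797 - 3.65 = 1.1297 eV

For λ₂ = 196.3 nm:
KE₂ = hc/λ₂ - φ = 6.3161 - 3.65 = 2.6661 eV

Change in KE:
ΔKE = KE₂ - KE₁ = 2.6661 - 1.1297 = 1.5364 eV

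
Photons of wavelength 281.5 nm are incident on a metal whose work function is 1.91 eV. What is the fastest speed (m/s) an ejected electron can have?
9.3672e+05 m/s

First, find the maximum kinetic energy:
E_photon = hc/λ = 4.4044 eV
KE_max = E_photon - φ = 4.4044 - 1.91 = 2.4944 eV

Convert to Joules: KE_max = 2.4944 × 1.602×10⁻¹⁹ J = 3.9965e-19 J

Then use KE = ½mv² to find velocity:
v = √(2·KE/m) = √(2 × 3.9965e-19 J / 9.109e-31 kg)
v = 9.3672e+05 m/s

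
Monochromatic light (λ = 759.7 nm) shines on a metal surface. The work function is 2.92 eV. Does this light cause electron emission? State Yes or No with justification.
No

For photoemission, the photon energy must exceed the work function.

Photon energy: E = hc/λ = 1.6320 eV
Work function: φ = 2.92 eV

Since E_photon (1.6320 eV) < φ (2.92 eV), photoemission will NOT occur.
The threshold wavelength is λ₀ = hc/φ = 424.6 nm.
Since 759.7 nm > 424.6 nm, the photons lack sufficient energy.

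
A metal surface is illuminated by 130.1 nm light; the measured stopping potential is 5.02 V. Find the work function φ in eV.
4.51 eV

The stopping potential gives the maximum kinetic energy: KE_max = eV_s = 5.02 eV

From Einstein's photoelectric equation: KE_max = hc/λ - φ
Rearranging: φ = hc/λ - KE_max

Calculate photon energy:
E_photon = hc/λ = (6.626×10⁻³⁴ J·s)(3×10⁸ m/s) / (130.1×10⁻⁹ m) = 9.5299 eV

Therefore:
φ = 9.5299 - 5.02 = 4.51 eV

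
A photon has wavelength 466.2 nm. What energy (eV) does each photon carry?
2.6595 eV

Using E = hf = hc/λ:

E = hc/λ = (6.626×10⁻³⁴ J·s)(3×10⁸ m/s) / (466.2×10⁻⁹ m)
E = 2.6595 eV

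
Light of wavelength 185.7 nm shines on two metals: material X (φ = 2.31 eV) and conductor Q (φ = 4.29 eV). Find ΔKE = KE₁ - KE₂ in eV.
1.9800 eV

Using KE_max = hc/λ - φ for each metal:

Photon energy: E = hc/λ = 6.6766 eV

For material X (φ₁ = 2.31 eV):
KE₁ = E - φ₁ = 6.6766 - 2.31 = 4.3666 eV

For conductor Q (φ₂ = 4.29 eV):
KE₂ = E - φ₂ = 6.6766 - 4.29 = 2.3866 eV

Difference:
ΔKE = KE₁ - KE₂ = 4.3666 - 2.3866 = 1.9800 eV

Note: The difference equals the difference in work functions: 4.29 - 2.31 = 1.98 eV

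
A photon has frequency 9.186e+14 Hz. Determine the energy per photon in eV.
3.7990 eV

Using E = hf:

E = hf = (6.626×10⁻³⁴ J·s)(9.186e+14 Hz)
E = 3.7990 eV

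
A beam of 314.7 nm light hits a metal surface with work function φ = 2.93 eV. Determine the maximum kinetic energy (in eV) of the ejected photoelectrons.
1.0098 eV

Using Einstein's photoelectric equation: KE_max = hf - φ = hc/λ - φ

First, calculate the photon energy:
E_photon = hc/λ = (6.626×10⁻³⁴ J·s)(3×10⁸ m/s) / (314.7×10⁻⁹ m)
E_photon = 3.9398 eV

Then, the maximum kinetic energy:
KE_max = E_photon - φ = 3.9398 eV - 2.93 eV = 1.0098 eV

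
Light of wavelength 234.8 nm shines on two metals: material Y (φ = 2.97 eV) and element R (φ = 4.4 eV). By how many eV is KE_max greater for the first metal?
1.4300 eV

Using KE_max = hc/λ - φ for each metal:

Photon energy: E = hc/λ = 5.2804 eV

For material Y (φ₁ = 2.97 eV):
KE₁ = E - φ₁ = 5.2804 - 2.97 = 2.3104 eV

For element R (φ₂ = 4.4 eV):
KE₂ = E - φ₂ = 5.2804 - 4.4 = 0.8804 eV

Difference:
ΔKE = KE₁ - KE₂ = 2.3104 - 0.8804 = 1.4300 eV

Note: The difference equals the difference in work functions: 4.4 - 2.97 = 1.43 eV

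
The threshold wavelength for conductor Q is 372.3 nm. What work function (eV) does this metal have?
3.33 eV

At the threshold wavelength, photon energy equals work function:
φ = hc/λ₀

Calculating:
φ = (6.626×10⁻³⁴ J·s)(3×10⁸ m/s) / (372.3×10⁻⁹ m)
φ = 3.33 eV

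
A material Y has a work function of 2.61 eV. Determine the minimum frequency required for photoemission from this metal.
6.3110e+14 Hz

The threshold frequency is when the photon energy equals the work function:
hf₀ = φ

Solving for f₀:
f₀ = φ/h = (2.61 eV × 1.602×10⁻¹⁹ J/eV) / (6.626×10⁻³⁴ J·s)
f₀ = 6.3110e+14 Hz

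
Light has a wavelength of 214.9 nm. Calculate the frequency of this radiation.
1.3950e+15 Hz

Using the wave equation: c = fλ

Solving for frequency:
f = c/λ = (3×10⁸ m/s) / (214.9×10⁻⁹ m)
f = 1.3950e+15 Hz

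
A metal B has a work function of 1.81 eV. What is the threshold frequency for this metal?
4.3766e+14 Hz

The threshold frequency is when the photon energy equals the work function:
hf₀ = φ

Solving for f₀:
f₀ = φ/h = (1.81 eV × 1.602×10⁻¹⁹ J/eV) / (6.626×10⁻³⁴ J·s)
f₀ = 4.3766e+14 Hz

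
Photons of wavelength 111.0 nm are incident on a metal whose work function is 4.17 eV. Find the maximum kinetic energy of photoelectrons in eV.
6.9997 eV

Using Einstein's photoelectric equation: KE_max = hf - φ = hc/λ - φ

First, calculate the photon energy:
E_photon = hc/λ = (6.626×10⁻³⁴ J·s)(3×10⁸ m/s) / (111.0×10⁻⁹ m)
E_photon = 11.1697 eV

Then, the maximum kinetic energy:
KE_max = E_photon - φ = 11.1697 eV - 4.17 eV = 6.9997 eV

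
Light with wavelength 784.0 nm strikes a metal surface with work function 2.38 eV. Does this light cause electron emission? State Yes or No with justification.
No

For photoemission, the photon energy must exceed the work function.

Photon energy: E = hc/λ = 1.5814 eV
Work function: φ = 2.38 eV

Since E_photon (1.5814 eV) < φ (2.38 eV), photoemission will NOT occur.
The threshold wavelength is λ₀ = hc/φ = 520.9 nm.
Since 784.0 nm > 520.9 nm, the photons lack sufficient energy.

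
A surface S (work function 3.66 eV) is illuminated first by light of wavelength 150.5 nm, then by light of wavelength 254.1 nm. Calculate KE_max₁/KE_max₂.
3.7546

Using Einstein's equation: KE_max = hc/λ - φ

For λ₁ = 150.5 nm:
E₁ = hc/λ₁ = 8.2382 eV
KE₁ = E₁ - φ = 8.2382 - 3.66 = 4.5782 eV

For λ₂ = 254.1 nm:
E₂ = hc/λ₂ = 4.8793 eV
KE₂ = E₂ - φ = 4.8793 - 3.66 = 1.2193 eV

Ratio: KE₁/KE₂ = 4.5782/1.2193 = 3.7546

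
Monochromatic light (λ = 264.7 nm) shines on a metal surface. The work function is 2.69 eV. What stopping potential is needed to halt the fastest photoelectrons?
1.9940 V

The stopping potential V_s satisfies: eV_s = KE_max

First, find KE_max using Einstein's equation:
E_photon = hc/λ = 4.6840 eV
KE_max = E_photon - φ = 4.6840 - 2.69 = 1.9940 eV

Since eV_s = KE_max:
V_s = KE_max/e = 1.9940 V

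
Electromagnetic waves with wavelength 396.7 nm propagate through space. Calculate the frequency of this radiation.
7.5572e+14 Hz

Using the wave equation: c = fλ

Solving for frequency:
f = c/λ = (3×10⁸ m/s) / (396.7×10⁻⁹ m)
f = 7.5572e+14 Hz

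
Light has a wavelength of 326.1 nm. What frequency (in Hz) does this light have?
9.1933e+14 Hz

Using the wave equation: c = fλ

Solving for frequency:
f = c/λ = (3×10⁸ m/s) / (326.1×10⁻⁹ m)
f = 9.1933e+14 Hz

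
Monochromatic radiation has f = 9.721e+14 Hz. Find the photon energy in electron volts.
4.0203 eV

Using E = hf:

E = hf = (6.626×10⁻³⁴ J·s)(9.721e+14 Hz)
E = 4.0203 eV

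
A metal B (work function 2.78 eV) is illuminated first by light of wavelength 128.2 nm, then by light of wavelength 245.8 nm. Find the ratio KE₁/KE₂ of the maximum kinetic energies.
3.0436

Using Einstein's equation: KE_max = hc/λ - φ

For λ₁ = 128.2 nm:
E₁ = hc/λ₁ = 9.6712 eV
KE₁ = E₁ - φ = 9.6712 - 2.78 = 6.8912 eV

For λ₂ = 245.8 nm:
E₂ = hc/λ₂ = 5.0441 eV
KE₂ = E₂ - φ = 5.0441 - 2.78 = 2.2641 eV

Ratio: KE₁/KE₂ = 6.8912/2.2641 = 3.0436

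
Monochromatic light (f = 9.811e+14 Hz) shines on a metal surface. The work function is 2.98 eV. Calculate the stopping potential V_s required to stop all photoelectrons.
1.0775 V

The stopping potential V_s satisfies: eV_s = KE_max

First, find KE_max using Einstein's equation:
E_photon = hf = (6.626×10⁻³⁴ J·s)(9.811e+14 Hz) = 4.0575 eV
KE_max = E_photon - φ = 4.0575 - 2.98 = 1.0775 eV

Since eV_s = KE_max:
V_s = KE_max/e = 1.0775 V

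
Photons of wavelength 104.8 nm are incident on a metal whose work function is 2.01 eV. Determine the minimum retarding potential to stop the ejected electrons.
9.8206 V

The stopping potential V_s satisfies: eV_s = KE_max

First, find KE_max using Einstein's equation:
E_photon = hc/λ = 11.8306 eV
KE_max = E_photon - φ = 11.8306 - 2.01 = 9.8206 eV

Since eV_s = KE_max:
V_s = KE_max/e = 9.8206 V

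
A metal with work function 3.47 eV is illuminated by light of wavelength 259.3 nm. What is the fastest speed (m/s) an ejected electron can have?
6.7922e+05 m/s

First, find the maximum kinetic energy:
E_photon = hc/λ = 4.7815 eV
KE_max = E_photon - φ = 4.7815 - 3.47 = 1.3115 eV

Convert to Joules: KE_max = 1.3115 × 1.602×10⁻¹⁹ J = 2.1012e-19 J

Then use KE = ½mv² to find velocity:
v = √(2·KE/m) = √(2 × 2.1012e-19 J / 9.109e-31 kg)
v = 6.7922e+05 m/s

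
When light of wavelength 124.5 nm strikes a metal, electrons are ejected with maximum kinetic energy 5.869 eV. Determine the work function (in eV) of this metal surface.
4.09 eV

From Einstein's photoelectric equation: KE_max = hf - φ = hc/λ - φ

Rearranging for φ:
φ = hc/λ - KE_max

Calculate photon energy:
E_photon = hc/λ = 9.9586 eV

Therefore:
φ = 9.9586 - 5.869 = 4.09 eV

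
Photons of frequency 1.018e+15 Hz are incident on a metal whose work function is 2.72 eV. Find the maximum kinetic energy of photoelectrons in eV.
1.4901 eV

Using Einstein's photoelectric equation: KE_max = hf - φ

First, calculate the photon energy:
E_photon = hf = (6.626×10⁻³⁴ J·s)(1.018e+15 Hz)
E_photon = 4.2101 eV

Then, the maximum kinetic energy:
KE_max = E_photon - φ = 4.2101 eV - 2.72 eV = 1.4901 eV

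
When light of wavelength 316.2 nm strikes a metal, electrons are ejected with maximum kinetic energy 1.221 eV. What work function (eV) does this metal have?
2.70 eV

From Einstein's photoelectric equation: KE_max = hf - φ = hc/λ - φ

Rearranging for φ:
φ = hc/λ - KE_max

Calculate photon energy:
E_photon = hc/λ = 3.9211 eV

Therefore:
φ = 3.9211 - 1.221 = 2.70 eV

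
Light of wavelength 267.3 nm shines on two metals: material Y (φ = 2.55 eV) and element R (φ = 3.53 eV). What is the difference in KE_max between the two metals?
0.9800 eV

Using KE_max = hc/λ - φ for each metal:

Photon energy: E = hc/λ = 4.6384 eV

For material Y (φ₁ = 2.55 eV):
KE₁ = E - φ₁ = 4.6384 - 2.55 = 2.0884 eV

For element R (φ₂ = 3.53 eV):
KE₂ = E - φ₂ = 4.6384 - 3.53 = 1.1084 eV

Difference:
ΔKE = KE₁ - KE₂ = 2.0884 - 1.1084 = 0.9800 eV

Note: The difference equals the difference in work functions: 3.53 - 2.55 = 0.98 eV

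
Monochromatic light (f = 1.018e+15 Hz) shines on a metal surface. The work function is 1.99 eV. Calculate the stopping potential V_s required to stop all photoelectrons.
2.2201 V

The stopping potential V_s satisfies: eV_s = KE_max

First, find KE_max using Einstein's equation:
E_photon = hf = (6.626×10⁻³⁴ J·s)(1.018e+15 Hz) = 4.2101 eV
KE_max = E_photon - φ = 4.2101 - 1.99 = 2.2201 eV

Since eV_s = KE_max:
V_s = KE_max/e = 2.2201 V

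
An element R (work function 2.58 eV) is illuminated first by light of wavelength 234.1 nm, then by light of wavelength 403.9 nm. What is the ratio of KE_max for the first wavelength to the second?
5.5470

Using Einstein's equation: KE_max = hc/λ - φ

For λ₁ = 234.1 nm:
E₁ = hc/λ₁ = 5.2962 eV
KE₁ = E₁ - φ = 5.2962 - 2.58 = 2.7162 eV

For λ₂ = 403.9 nm:
E₂ = hc/λ₂ = 3.0697 eV
KE₂ = E₂ - φ = 3.0697 - 2.58 = 0.4897 eV

Ratio: KE₁/KE₂ = 2.7162/0.4897 = 5.5470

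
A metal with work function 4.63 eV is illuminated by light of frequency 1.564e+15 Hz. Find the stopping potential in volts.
1.8382 V

The stopping potential V_s satisfies: eV_s = KE_max

First, find KE_max using Einstein's equation:
E_photon = hf = (6.626×10⁻³⁴ J·s)(1.564e+15 Hz) = 6.4682 eV
KE_max = E_photon - φ = 6.4682 - 4.63 = 1.8382 eV

Since eV_s = KE_max:
V_s = KE_max/e = 1.8382 V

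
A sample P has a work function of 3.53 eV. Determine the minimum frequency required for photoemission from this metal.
8.5355e+14 Hz

The threshold frequency is when the photon energy equals the work function:
hf₀ = φ

Solving for f₀:
f₀ = φ/h = (3.53 eV × 1.602×10⁻¹⁹ J/eV) / (6.626×10⁻³⁴ J·s)
f₀ = 8.5355e+14 Hz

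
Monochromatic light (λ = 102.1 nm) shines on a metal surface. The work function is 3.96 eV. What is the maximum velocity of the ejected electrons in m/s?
1.6967e+06 m/s

First, find the maximum kinetic energy:
E_photon = hc/λ = 12.1434 eV
KE_max = E_photon - φ = 12.1434 - 3.96 = 8.1834 eV

Convert to Joules: KE_max = 8.1834 × 1.602×10⁻¹⁹ J = 1.3111e-18 J

Then use KE = ½mv² to find velocity:
v = √(2·KE/m) = √(2 × 1.3111e-18 J / 9.109e-31 kg)
v = 1.6967e+06 m/s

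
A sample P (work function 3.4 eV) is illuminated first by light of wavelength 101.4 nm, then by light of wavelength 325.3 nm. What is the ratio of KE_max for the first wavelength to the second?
21.4576

Using Einstein's equation: KE_max = hc/λ - φ

For λ₁ = 101.4 nm:
E₁ = hc/λ₁ = 12.2272 eV
KE₁ = E₁ - φ = 12.2272 - 3.4 = 8.8272 eV

For λ₂ = 325.3 nm:
E₂ = hc/λ₂ = 3.8114 eV
KE₂ = E₂ - φ = 3.8114 - 3.4 = 0.4114 eV

Ratio: KE₁/KE₂ = 8.8272/0.4114 = 21.4576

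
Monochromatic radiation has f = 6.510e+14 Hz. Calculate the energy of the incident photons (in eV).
2.6923 eV

Using E = hf:

E = hf = (6.626×10⁻³⁴ J·s)(6.510e+14 Hz)
E = 2.6923 eV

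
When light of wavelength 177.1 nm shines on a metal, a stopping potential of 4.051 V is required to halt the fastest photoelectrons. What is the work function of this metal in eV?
2.95 eV

The stopping potential gives the maximum kinetic energy: KE_max = eV_s = 4.051 eV

From Einstein's photoelectric equation: KE_max = hc/λ - φ
Rearranging: φ = hc/λ - KE_max

Calculate photon energy:
E_photon = hc/λ = (6.626×10⁻³⁴ J·s)(3×10⁸ m/s) / (177.1×10⁻⁹ m) = 7.0008 eV

Therefore:
φ = 7.0008 - 4.051 = 2.95 eV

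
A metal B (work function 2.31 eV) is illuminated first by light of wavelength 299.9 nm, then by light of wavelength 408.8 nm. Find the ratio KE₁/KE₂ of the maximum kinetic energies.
2.5235

Using Einstein's equation: KE_max = hc/λ - φ

For λ₁ = 299.9 nm:
E₁ = hc/λ₁ = 4.1342 eV
KE₁ = E₁ - φ = 4.1342 - 2.31 = 1.8242 eV

For λ₂ = 408.8 nm:
E₂ = hc/λ₂ = 3.0329 eV
KE₂ = E₂ - φ = 3.0329 - 2.31 = 0.7229 eV

Ratio: KE₁/KE₂ = 1.8242/0.7229 = 2.5235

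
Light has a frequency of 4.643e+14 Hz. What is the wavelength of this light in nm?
645.69 nm

Using the wave equation: c = fλ

Solving for wavelength:
λ = c/f = (3×10⁸ m/s) / (4.643e+14 Hz)
λ = 645.69 nm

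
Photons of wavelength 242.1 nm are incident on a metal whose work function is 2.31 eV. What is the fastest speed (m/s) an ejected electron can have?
9.9442e+05 m/s

First, find the maximum kinetic energy:
E_photon = hc/λ = 5.1212 eV
KE_max = E_photon - φ = 5.1212 - 2.31 = 2.8112 eV

Convert to Joules: KE_max = 2.8112 × 1.602×10⁻¹⁹ J = 4.5040e-19 J

Then use KE = ½mv² to find velocity:
v = √(2·KE/m) = √(2 × 4.5040e-19 J / 9.109e-31 kg)
v = 9.9442e+05 m/s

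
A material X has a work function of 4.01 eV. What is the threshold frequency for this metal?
9.6961e+14 Hz

The threshold frequency is when the photon energy equals the work function:
hf₀ = φ

Solving for f₀:
f₀ = φ/h = (4.01 eV × 1.602×10⁻¹⁹ J/eV) / (6.626×10⁻³⁴ J·s)
f₀ = 9.6961e+14 Hz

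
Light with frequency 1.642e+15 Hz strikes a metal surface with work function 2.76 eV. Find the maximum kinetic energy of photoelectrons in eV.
4.0308 eV

Using Einstein's photoelectric equation: KE_max = hf - φ

First, calculate the photon energy:
E_photon = hf = (6.626×10⁻³⁴ J·s)(1.642e+15 Hz)
E_photon = 6.7908 eV

Then, the maximum kinetic energy:
KE_max = E_photon - φ = 6.7908 eV - 2.76 eV = 4.0308 eV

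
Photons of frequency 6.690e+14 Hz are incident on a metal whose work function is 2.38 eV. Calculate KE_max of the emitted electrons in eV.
0.3868 eV

Using Einstein's photoelectric equation: KE_max = hf - φ

First, calculate the photon energy:
E_photon = hf = (6.626×10⁻³⁴ J·s)(6.690e+14 Hz)
E_photon = 2.7668 eV

Then, the maximum kinetic energy:
KE_max = E_photon - φ = 2.7668 eV - 2.38 eV = 0.3868 eV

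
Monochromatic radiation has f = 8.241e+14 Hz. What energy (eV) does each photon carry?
3.4082 eV

Using E = hf:

E = hf = (6.626×10⁻³⁴ J·s)(8.241e+14 Hz)
E = 3.4082 eV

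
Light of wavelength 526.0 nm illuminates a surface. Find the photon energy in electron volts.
2.3571 eV

Using E = hf = hc/λ:

E = hc/λ = (6.626×10⁻³⁴ J·s)(3×10⁸ m/s) / (526.0×10⁻⁹ m)
E = 2.3571 eV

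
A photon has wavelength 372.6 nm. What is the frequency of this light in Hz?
8.0460e+14 Hz

Using the wave equation: c = fλ

Solving for frequency:
f = c/λ = (3×10⁸ m/s) / (372.6×10⁻⁹ m)
f = 8.0460e+14 Hz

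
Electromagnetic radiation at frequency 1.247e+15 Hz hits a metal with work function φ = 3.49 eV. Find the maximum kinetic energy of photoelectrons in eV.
1.6672 eV

Using Einstein's photoelectric equation: KE_max = hf - φ

First, calculate the photon energy:
E_photon = hf = (6.626×10⁻³⁴ J·s)(1.247e+15 Hz)
E_photon = 5.1572 eV

Then, the maximum kinetic energy:
KE_max = E_photon - φ = 5.1572 eV - 3.49 eV = 1.6672 eV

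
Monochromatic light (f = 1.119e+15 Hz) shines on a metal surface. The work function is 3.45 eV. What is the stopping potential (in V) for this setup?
1.1778 V

The stopping potential V_s satisfies: eV_s = KE_max

First, find KE_max using Einstein's equation:
E_photon = hf = (6.626×10⁻³⁴ J·s)(1.119e+15 Hz) = 4.6278 eV
KE_max = E_photon - φ = 4.6278 - 3.45 = 1.1778 eV

Since eV_s = KE_max:
V_s = KE_max/e = 1.1778 V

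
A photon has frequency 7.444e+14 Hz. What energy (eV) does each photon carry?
3.0786 eV

Using E = hf:

E = hf = (6.626×10⁻³⁴ J·s)(7.444e+14 Hz)
E = 3.0786 eV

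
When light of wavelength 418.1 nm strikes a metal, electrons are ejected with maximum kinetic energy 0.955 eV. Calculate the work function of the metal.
2.01 eV

From Einstein's photoelectric equation: KE_max = hf - φ = hc/λ - φ

Rearranging for φ:
φ = hc/λ - KE_max

Calculate photon energy:
E_photon = hc/λ = 2.9654 eV

Therefore:
φ = 2.9654 - 0.955 = 2.01 eV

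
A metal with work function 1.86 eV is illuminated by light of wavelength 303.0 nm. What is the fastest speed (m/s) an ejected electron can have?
8.8606e+05 m/s

First, find the maximum kinetic energy:
E_photon = hc/λ = 4.0919 eV
KE_max = E_photon - φ = 4.0919 - 1.86 = 2.2319 eV

Convert to Joules: KE_max = 2.2319 × 1.602×10⁻¹⁹ J = 3.5759e-19 J

Then use KE = ½mv² to find velocity:
v = √(2·KE/m) = √(2 × 3.5759e-19 J / 9.109e-31 kg)
v = 8.8606e+05 m/s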